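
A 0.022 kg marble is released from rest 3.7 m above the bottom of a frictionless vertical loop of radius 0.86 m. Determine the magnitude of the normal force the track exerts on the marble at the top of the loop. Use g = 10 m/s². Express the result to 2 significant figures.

N = 0.79 N

Energy from release to top (height 2r): mgh = ½mv_top² + mg(2r)
v_top² = 2g(h − 2r) = 2(10)(3.7 − 1.720) = 39.600 m²/s²
At the top, both N and weight point toward the centre: N + mg = mv_top²/r
N = m(v_top²/r − g) = 0.022(39.600/0.86 − 10) = 0.7930 N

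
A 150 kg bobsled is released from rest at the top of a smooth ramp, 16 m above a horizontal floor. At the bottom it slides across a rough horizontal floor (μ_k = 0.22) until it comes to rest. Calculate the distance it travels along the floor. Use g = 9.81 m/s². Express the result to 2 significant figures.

Energy bookkeeping (friction removes W_f = μ_k N d):
At rest all PE has been dissipated by friction: mgh = μ_k m g d
d = h/μ_k = 16/0.22 = 72.73 m

d = 73 m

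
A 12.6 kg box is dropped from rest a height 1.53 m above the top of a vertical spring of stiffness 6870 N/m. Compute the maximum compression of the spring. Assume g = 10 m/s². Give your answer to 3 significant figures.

x = 0.256 m

Take the reference level at the top of the uncompressed spring. At max compression the box has fallen H + x and is momentarily at rest:
mg(H + x) = ½kx²
½(6870)x² − (12.6)(10)x − (12.6)(10)(1.53) = 0
3435x² − 126.0x − 192.8 = 0
x = [126.0 + √(15876 + 2.6488e+06)]/(2 × 3435) = 0.2560 m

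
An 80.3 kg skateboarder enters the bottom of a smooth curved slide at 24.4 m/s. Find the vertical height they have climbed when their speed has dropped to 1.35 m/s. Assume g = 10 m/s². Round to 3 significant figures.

Energy balance between the two points: ½mv₁² = ½mv₂² + mgh
h = (v₁² − v₂²)/(2g) = (24.4² − 1.35²)/(2 × 10) = 29.68 m

h = 29.7 m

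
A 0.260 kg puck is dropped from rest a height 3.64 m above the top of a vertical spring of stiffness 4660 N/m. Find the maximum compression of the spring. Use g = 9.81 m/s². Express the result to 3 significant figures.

Let x be the compression. The total drop is H + x, and the puck is instantaneously at rest at max compression, so energy conservation gives:
mg(H + x) = ½kx²
½(4660)x² − (0.260)(9.81)x − (0.260)(9.81)(3.64) = 0
2330x² − 2.551x − 9.284 = 0
x = [2.551 + √(6.506 + 86529)]/(2 × 2330) = 0.06367 m

x = 0.0637 m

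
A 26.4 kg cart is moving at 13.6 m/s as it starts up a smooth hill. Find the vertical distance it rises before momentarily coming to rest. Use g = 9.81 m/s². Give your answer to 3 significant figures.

By energy conservation, ½mv² = mgh
h = v²/(2g) = 13.6²/(2 × 9.81) = 9.427 m

h = 9.43 m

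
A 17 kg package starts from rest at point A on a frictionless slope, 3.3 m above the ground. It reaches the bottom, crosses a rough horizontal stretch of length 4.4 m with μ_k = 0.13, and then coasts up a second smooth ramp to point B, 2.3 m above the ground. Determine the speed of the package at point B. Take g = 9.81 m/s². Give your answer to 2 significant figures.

v = 2.9 m/s

Energy at A: mgh₁ = (17)(9.81)(3.3) = 550.34 J
Friction loss: W_f = μ_k mg d = 95.39 J
At B: ½mv² + mgh₂ = mgh₁ − W_f
½mv² = 550.34 − 95.39 − 383.57 = 71.378 J
v = √(2 × 71.378/17) = 2.898 m/s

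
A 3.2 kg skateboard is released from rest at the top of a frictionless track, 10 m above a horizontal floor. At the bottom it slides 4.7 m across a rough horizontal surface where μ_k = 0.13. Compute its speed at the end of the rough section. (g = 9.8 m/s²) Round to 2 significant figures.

v = 14 m/s

Applying the work–energy principle:
mgh = ½mv² + μ_k m g d
W_f = μ_k mg d = (0.13)(3.2)(9.8)(4.7) = 19.16 J
½mv² = mgh − W_f = 313.60 − 19.16 = 294.44 J
v = √(2 × 294.44/3.2) = 13.57 m/s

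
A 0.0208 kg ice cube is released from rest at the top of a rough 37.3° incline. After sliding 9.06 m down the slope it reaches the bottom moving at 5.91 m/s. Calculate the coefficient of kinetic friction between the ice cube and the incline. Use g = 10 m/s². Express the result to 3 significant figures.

Energy balance down the incline: mg L sinθ − ½mv² = μ_k (mg cosθ) L
mgL sinθ = 1.1420 J; ½mv² = 0.36325 J
W_f = 1.1420 − 0.36325 = 0.7787 J
μ_k = W_f/(mg cosθ · L) = 0.7787/(0.1655 × 9.06) = 0.5195

μ_k = 0.519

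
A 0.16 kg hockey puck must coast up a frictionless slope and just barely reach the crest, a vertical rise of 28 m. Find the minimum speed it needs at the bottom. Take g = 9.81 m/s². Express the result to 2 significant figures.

At the top it is momentarily at rest, so all KE converts to PE: ½mv² = mgh
v = √(2gh) = √(2 × 9.81 × 28) = 23.44 m/s

v = 23 m/s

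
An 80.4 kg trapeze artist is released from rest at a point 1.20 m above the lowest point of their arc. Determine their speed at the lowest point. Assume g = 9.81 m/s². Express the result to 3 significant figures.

Energy conservation between the two points: mgh = ½mv²
v = √(2gh) = √(2 × 9.81 × 1.20) = √23.544 = 4.852 m/s

v = 4.85 m/s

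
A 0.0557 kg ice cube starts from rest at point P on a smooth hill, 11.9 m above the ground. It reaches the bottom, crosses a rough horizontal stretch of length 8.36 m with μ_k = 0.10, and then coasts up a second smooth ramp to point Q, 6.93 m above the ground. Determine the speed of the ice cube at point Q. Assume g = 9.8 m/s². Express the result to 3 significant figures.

v = 9.00 m/s

Energy at P: mgh₁ = (0.0557)(9.8)(11.9) = 6.4957 J
Friction loss: W_f = μ_k mg d = 0.4563 J
At Q: ½mv² + mgh₂ = mgh₁ − W_f
½mv² = 6.4957 − 0.4563 − 3.7828 = 2.2566 J
v = √(2 × 2.2566/0.0557) = 9.001 m/s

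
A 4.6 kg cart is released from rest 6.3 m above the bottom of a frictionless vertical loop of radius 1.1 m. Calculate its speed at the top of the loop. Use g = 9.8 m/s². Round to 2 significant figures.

Energy conservation: mgh = ½mv_top² + mg(2r)
v_top² = 2g(h − 2r) = 2(9.8)(6.3 − 2.200) = 80.36
v_top = 8.964 m/s

v = 9.0 m/s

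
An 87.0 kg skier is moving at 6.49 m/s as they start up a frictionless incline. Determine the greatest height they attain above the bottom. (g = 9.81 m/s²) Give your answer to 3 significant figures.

h = 2.15 m

By energy conservation, ½mv² = mgh
h = v²/(2g) = 6.49²/(2 × 9.81) = 2.147 m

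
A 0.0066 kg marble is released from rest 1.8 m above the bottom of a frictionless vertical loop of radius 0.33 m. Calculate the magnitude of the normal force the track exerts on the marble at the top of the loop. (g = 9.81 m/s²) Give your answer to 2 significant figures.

Energy from release to top (height 2r): mgh = ½mv_top² + mg(2r)
v_top² = 2g(h − 2r) = 2(9.81)(1.8 − 0.6600) = 22.367 m²/s²
At the top, both N and weight point toward the centre: N + mg = mv_top²/r
N = m(v_top²/r − g) = 0.0066(22.367/0.33 − 9.81) = 0.3826 N

N = 0.38 N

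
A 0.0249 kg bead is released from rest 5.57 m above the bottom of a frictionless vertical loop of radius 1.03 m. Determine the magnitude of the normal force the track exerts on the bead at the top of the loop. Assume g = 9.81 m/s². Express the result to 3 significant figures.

N = 1.42 N

Energy from release to top (height 2r): mgh = ½mv_top² + mg(2r)
v_top² = 2g(h − 2r) = 2(9.81)(5.57 − 2.060) = 68.866 m²/s²
At the top, both N and weight point toward the centre: N + mg = mv_top²/r
N = m(v_top²/r − g) = 0.0249(68.866/1.03 − 9.81) = 1.421 N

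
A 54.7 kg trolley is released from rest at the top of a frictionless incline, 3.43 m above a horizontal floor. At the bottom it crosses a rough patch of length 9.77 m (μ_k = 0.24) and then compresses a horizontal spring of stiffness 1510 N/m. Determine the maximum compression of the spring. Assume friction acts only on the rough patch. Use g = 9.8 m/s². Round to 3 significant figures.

Initial energy: E₁ = mgh = (54.7)(9.8)(3.43) = 1838.7 J
Friction removes W_f = μ_k mg d = (0.24)(54.7)(9.8)(9.77) = 1257 J
Energy reaching the spring: E = 1838.7 − 1257 = 581.73 J
At max compression ½kx² = E ⇒ x = √(2E/k) = √(2 × 581.73/1510) = 0.8778 m

x = 0.878 m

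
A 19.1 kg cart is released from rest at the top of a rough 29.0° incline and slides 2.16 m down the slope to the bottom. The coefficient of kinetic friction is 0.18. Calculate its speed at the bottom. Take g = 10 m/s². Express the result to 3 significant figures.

Taking the bottom as reference, mgh = ½mv² + μ_k N L with h = L sinθ, N = mg cosθ:
mgh = mgL sinθ = (19.1)(10)(2.16)sin29.0° = 200.01 J
W_f = μ_k mg cosθ · L = (0.18)(19.1)(10)cos29.0°·2.16 = 64.95 J
½mv² = 200.01 − 64.95 = 135.06 J
v = √(2 × 135.06/19.1) = 3.761 m/s

v = 3.76 m/s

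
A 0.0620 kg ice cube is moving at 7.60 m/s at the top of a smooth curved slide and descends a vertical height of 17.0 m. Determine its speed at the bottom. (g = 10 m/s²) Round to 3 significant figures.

Energy conservation between the two points: ½mv₀² + mgh = ½mv²
The mass cancels from both sides.
v² = v₀² + 2gh = (7.60)² + 2(10)(17.0) = 397.76
v = √397.76 = 19.94 m/s

v = 19.9 m/s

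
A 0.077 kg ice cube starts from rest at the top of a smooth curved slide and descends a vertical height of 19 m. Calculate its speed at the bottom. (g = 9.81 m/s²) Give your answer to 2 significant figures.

v = 19 m/s

By conservation of mechanical energy, mgh = ½mv²
v = √(2gh) = √(2 × 9.81 × 19) = √372.78 = 19.31 m/s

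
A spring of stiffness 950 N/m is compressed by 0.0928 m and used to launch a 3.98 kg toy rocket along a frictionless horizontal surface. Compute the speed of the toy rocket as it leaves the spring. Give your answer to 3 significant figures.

v = 1.43 m/s

The toy rocket leaves the spring when the spring is at natural length, so ½kx² = ½mv²
v = x√(k/m) = 0.0928 × √(950/3.98) = 1.434 m/s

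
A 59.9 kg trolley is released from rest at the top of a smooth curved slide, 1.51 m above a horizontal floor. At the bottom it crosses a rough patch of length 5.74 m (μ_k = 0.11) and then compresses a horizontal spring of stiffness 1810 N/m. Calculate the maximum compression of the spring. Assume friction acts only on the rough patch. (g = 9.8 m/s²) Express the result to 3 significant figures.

x = 0.755 m

Initial energy: E₁ = mgh = (59.9)(9.8)(1.51) = 886.40 J
Friction removes W_f = μ_k mg d = (0.11)(59.9)(9.8)(5.74) = 370.6 J
Energy reaching the spring: E = 886.40 − 370.6 = 515.76 J
At max compression ½kx² = E ⇒ x = √(2E/k) = √(2 × 515.76/1810) = 0.7549 m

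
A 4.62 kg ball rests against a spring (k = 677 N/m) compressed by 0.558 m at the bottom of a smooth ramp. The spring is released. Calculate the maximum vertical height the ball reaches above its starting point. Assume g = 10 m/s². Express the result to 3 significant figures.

h = 2.28 m

At maximum height the ball is at rest, so ½kx² = mgh
h = kx²/(2mg) = (677)(0.558)²/(2 × 4.62 × 10) = 2.281 m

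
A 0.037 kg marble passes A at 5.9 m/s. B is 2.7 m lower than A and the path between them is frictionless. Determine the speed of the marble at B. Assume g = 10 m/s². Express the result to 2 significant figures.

v = 9.4 m/s

By conservation of mechanical energy, ½mv₀² + mgh = ½mv²
v² = v₀² + 2gh = (5.9)² + 2(10)(2.7) = 88.810
v = √88.810 = 9.424 m/s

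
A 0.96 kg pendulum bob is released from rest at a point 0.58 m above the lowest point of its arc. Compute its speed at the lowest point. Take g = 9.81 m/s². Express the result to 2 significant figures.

v = 3.4 m/s

Equating total energy at the two states: mgh = ½mv²
v = √(2gh) = √(2 × 9.81 × 0.58) = √11.380 = 3.373 m/s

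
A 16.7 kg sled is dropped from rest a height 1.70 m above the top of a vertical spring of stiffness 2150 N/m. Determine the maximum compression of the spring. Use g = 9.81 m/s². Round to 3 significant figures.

x = 0.591 m

Measuring PE from the top of the relaxed spring, at max compression the sled has dropped H + x with zero KE, so:
mg(H + x) = ½kx²
½(2150)x² − (16.7)(9.81)x − (16.7)(9.81)(1.70) = 0
1075x² − 163.8x − 278.5 = 0
x = [163.8 + √(26839 + 1.1976e+06)]/(2 × 1075) = 0.5909 m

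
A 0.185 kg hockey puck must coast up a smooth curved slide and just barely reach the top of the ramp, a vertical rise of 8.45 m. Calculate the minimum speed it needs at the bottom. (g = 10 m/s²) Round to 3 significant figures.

v = 13.0 m/s

At the top it is momentarily at rest, so all KE converts to PE: ½mv² = mgh
v = √(2gh) = √(2 × 10 × 8.45) = 13.00 m/s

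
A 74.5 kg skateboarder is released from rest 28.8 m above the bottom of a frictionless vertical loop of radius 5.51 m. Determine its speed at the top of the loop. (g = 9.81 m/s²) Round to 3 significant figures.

Energy conservation: mgh = ½mv_top² + mg(2r)
v_top² = 2g(h − 2r) = 2(9.81)(28.8 − 11.02) = 348.8
v_top = 18.68 m/s

v = 18.7 m/s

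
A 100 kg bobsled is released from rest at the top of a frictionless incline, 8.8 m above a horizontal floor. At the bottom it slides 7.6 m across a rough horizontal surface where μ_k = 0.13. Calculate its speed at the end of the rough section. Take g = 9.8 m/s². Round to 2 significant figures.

Energy bookkeeping (friction removes W_f = μ_k N d):
mgh = ½mv² + μ_k m g d
W_f = μ_k mg d = (0.13)(100)(9.8)(7.6) = 968.2 J
½mv² = mgh − W_f = 8624.0 − 968.2 = 7655.8 J
v = √(2 × 7655.8/100) = 12.37 m/s

v = 12 m/s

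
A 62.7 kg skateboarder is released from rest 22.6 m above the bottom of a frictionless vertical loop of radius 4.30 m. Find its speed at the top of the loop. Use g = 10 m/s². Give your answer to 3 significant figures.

Energy conservation: mgh = ½mv_top² + mg(2r)
v_top² = 2g(h − 2r) = 2(10)(22.6 − 8.600) = 280.0
v_top = 16.73 m/s

v = 16.7 m/s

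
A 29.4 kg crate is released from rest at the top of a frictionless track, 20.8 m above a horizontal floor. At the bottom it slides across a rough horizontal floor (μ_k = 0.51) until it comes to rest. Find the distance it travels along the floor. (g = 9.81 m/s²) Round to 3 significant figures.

Applying the work–energy principle:
At rest all PE has been dissipated by friction: mgh = μ_k m g d
d = h/μ_k = 20.8/0.51 = 40.78 m

d = 40.8 m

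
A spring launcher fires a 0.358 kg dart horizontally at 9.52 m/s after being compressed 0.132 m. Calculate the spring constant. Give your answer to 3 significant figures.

½kx² = ½mv²
k = mv²/x² = (0.358)(9.52)²/(0.132)² = 1862 N/m

k = 1860 N/m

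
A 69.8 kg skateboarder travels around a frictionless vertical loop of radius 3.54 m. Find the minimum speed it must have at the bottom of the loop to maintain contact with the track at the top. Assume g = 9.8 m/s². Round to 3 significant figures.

At the top: mg = mv_top²/r ⇒ v_top² = gr = 34.69 m²/s²
Energy from bottom to top (height 2r): ½mv_bot² = ½mv_top² + mg(2r)
v_bot² = gr + 4gr = 5gr = 173.5
v_bot = √(5gr) = 13.17 m/s

v = 13.2 m/s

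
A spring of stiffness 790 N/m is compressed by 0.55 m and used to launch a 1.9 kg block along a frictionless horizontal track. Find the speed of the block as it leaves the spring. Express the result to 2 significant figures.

v = 11 m/s

The block leaves the spring when the spring is at natural length, so ½kx² = ½mv²
v = x√(k/m) = 0.55 × √(790/1.9) = 11.22 m/s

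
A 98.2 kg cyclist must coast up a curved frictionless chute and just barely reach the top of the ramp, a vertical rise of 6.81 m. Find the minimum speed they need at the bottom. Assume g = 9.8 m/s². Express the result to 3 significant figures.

v = 11.6 m/s

At the top they are momentarily at rest, so all KE converts to PE: ½mv² = mgh
v = √(2gh) = √(2 × 9.8 × 6.81) = 11.55 m/s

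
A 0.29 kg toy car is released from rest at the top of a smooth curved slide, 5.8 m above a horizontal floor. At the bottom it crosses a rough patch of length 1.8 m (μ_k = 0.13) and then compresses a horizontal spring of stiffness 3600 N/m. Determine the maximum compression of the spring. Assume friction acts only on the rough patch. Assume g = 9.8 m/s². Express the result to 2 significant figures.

Initial energy: E₁ = mgh = (0.29)(9.8)(5.8) = 16.484 J
Friction removes W_f = μ_k mg d = (0.13)(0.29)(9.8)(1.8) = 0.6650 J
Energy reaching the spring: E = 16.484 − 0.6650 = 15.819 J
At max compression ½kx² = E ⇒ x = √(2E/k) = √(2 × 15.819/3600) = 0.09374 m

x = 0.094 m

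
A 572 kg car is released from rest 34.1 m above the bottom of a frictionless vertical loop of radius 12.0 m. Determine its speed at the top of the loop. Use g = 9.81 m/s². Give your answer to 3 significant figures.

Energy conservation: mgh = ½mv_top² + mg(2r)
v_top² = 2g(h − 2r) = 2(9.81)(34.1 − 24.00) = 198.2
v_top = 14.08 m/s

v = 14.1 m/s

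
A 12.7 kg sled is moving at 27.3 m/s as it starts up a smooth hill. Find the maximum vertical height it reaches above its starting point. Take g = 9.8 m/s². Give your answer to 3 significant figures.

h = 38.0 m

By energy conservation, ½mv² = mgh
h = v²/(2g) = 27.3²/(2 × 9.8) = 38.02 m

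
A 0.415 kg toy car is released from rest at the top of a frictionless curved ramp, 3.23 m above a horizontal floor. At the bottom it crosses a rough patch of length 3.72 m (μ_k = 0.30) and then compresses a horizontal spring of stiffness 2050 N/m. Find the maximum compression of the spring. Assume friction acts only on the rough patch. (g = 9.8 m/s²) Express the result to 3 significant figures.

x = 0.0916 m

Initial energy: E₁ = mgh = (0.415)(9.8)(3.23) = 13.136 J
Friction removes W_f = μ_k mg d = (0.30)(0.415)(9.8)(3.72) = 4.539 J
Energy reaching the spring: E = 13.136 − 4.539 = 8.5976 J
At max compression ½kx² = E ⇒ x = √(2E/k) = √(2 × 8.5976/2050) = 0.09159 m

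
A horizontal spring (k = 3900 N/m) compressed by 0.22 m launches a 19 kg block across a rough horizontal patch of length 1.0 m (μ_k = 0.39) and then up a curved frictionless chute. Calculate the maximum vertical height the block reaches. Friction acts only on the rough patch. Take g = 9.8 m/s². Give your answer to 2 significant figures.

h = 0.12 m

Spring energy: E₀ = ½kx² = ½(3900)(0.22)² = 94.380 J
Friction: W_f = μ_k mg d = (0.39)(19)(9.8)(1.0) = 72.62 J
Energy at base of ramp: E = 94.380 − 72.62 = 21.762 J
At max height all remaining energy is PE: mgh = E ⇒ h = E/(mg) = 21.762/(19 × 9.8) = 0.1169 m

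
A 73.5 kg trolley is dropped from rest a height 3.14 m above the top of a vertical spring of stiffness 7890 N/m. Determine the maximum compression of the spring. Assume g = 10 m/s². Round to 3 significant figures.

x = 0.864 m

Let x be the compression. The total drop is H + x, and the trolley is instantaneously at rest at max compression, so energy conservation gives:
mg(H + x) = ½kx²
½(7890)x² − (73.5)(10)x − (73.5)(10)(3.14) = 0
3945x² − 735.0x − 2308 = 0
x = [735.0 + √(540225 + 3.6419e+07)]/(2 × 3945) = 0.8637 m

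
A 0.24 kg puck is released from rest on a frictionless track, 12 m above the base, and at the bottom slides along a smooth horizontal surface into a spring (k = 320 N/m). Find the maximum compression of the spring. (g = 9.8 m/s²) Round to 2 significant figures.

x = 0.42 m

Energy conservation (no friction) from release to max compression: mgh = ½kx²
x = √(2mgh/k) = √(2 × 0.24 × 9.8 × 12 / 320) = 0.4200 m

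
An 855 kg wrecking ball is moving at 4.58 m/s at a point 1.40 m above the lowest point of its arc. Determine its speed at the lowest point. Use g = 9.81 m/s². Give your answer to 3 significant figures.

v = 6.96 m/s

Equating total energy at the two states: ½mv₀² + mgh = ½mv²
v² = v₀² + 2gh = (4.58)² + 2(9.81)(1.40) = 48.444
v = √48.444 = 6.960 m/s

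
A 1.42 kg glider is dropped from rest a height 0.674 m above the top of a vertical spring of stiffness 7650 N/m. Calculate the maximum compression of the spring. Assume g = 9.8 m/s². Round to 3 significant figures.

Let x be the compression. The total drop is H + x, and the glider is instantaneously at rest at max compression, so energy conservation gives:
mg(H + x) = ½kx²
½(7650)x² − (1.42)(9.8)x − (1.42)(9.8)(0.674) = 0
3825x² − 13.92x − 9.379 = 0
x = [13.92 + √(193.7 + 143505)]/(2 × 3825) = 0.05137 m

x = 0.0514 m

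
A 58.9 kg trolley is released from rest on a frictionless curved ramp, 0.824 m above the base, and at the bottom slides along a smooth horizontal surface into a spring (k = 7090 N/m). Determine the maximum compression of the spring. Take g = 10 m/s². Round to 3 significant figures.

At max compression the trolley is momentarily at rest: mgh = ½kx²
x = √(2mgh/k) = √(2 × 58.9 × 10 × 0.824 / 7090) = 0.3700 m

x = 0.370 m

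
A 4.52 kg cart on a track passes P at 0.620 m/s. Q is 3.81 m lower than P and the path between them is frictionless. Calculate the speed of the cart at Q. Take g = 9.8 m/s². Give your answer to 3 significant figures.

v = 8.66 m/s

Energy conservation between the two points: ½mv₀² + mgh = ½mv²
v² = v₀² + 2gh = (0.620)² + 2(9.8)(3.81) = 75.060
v = √75.060 = 8.664 m/s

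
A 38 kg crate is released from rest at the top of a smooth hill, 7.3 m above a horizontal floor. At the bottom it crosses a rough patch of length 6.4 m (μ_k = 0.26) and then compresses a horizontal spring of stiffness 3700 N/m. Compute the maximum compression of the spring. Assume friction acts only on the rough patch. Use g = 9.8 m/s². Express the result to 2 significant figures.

x = 1.1 m

Initial energy: E₁ = mgh = (38)(9.8)(7.3) = 2718.5 J
Friction removes W_f = μ_k mg d = (0.26)(38)(9.8)(6.4) = 619.7 J
Energy reaching the spring: E = 2718.5 − 619.7 = 2098.8 J
At max compression ½kx² = E ⇒ x = √(2E/k) = √(2 × 2098.8/3700) = 1.065 m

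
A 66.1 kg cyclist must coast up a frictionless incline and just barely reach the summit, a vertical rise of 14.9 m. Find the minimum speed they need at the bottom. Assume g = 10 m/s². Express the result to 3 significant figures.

v = 17.3 m/s

At the top they are momentarily at rest, so all KE converts to PE: ½mv² = mgh
v = √(2gh) = √(2 × 10 × 14.9) = 17.26 m/s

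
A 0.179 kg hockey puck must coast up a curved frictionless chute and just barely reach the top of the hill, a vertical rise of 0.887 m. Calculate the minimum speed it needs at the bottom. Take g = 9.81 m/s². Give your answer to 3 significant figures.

At the top it is momentarily at rest, so all KE converts to PE: ½mv² = mgh
v = √(2gh) = √(2 × 9.81 × 0.887) = 4.172 m/s

v = 4.17 m/s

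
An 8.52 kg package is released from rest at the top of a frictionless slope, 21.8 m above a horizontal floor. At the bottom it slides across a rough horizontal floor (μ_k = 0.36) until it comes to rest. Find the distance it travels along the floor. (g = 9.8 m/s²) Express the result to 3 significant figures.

d = 60.6 m

Energy bookkeeping (friction removes W_f = μ_k N d):
At rest all PE has been dissipated by friction: mgh = μ_k m g d
d = h/μ_k = 21.8/0.36 = 60.56 m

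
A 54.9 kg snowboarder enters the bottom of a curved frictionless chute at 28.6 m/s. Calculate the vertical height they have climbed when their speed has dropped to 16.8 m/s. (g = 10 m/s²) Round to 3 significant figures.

h = 26.8 m

Conservation of energy: ½mv₁² = ½mv₂² + mgh
h = (v₁² − v₂²)/(2g) = (28.6² − 16.8²)/(2 × 10) = 26.79 m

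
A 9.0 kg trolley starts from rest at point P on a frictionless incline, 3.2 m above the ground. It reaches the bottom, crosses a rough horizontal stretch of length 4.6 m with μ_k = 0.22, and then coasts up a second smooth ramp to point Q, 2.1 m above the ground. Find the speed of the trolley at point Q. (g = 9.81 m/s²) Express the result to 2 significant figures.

v = 1.3 m/s

Energy at P: mgh₁ = (9.0)(9.81)(3.2) = 282.53 J
Friction loss: W_f = μ_k mg d = 89.35 J
At Q: ½mv² + mgh₂ = mgh₁ − W_f
½mv² = 282.53 − 89.35 − 185.41 = 7.7695 J
v = √(2 × 7.7695/9.0) = 1.314 m/s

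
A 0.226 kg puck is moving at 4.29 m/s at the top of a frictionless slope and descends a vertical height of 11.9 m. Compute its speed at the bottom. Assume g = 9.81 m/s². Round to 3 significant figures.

v = 15.9 m/s

Mechanical energy is conserved (no friction): ½mv₀² + mgh = ½mv²
The mass cancels from both sides.
v² = v₀² + 2gh = (4.29)² + 2(9.81)(11.9) = 251.88
v = √251.88 = 15.87 m/s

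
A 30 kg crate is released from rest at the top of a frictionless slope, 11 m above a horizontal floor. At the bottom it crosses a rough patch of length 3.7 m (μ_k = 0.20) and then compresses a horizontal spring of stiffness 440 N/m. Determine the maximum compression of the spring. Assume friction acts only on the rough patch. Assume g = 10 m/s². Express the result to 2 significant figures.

x = 3.7 m

Initial energy: E₁ = mgh = (30)(10)(11) = 3300.0 J
Friction removes W_f = μ_k mg d = (0.20)(30)(10)(3.7) = 222.0 J
Energy reaching the spring: E = 3300.0 − 222.0 = 3078.0 J
At max compression ½kx² = E ⇒ x = √(2E/k) = √(2 × 3078.0/440) = 3.740 m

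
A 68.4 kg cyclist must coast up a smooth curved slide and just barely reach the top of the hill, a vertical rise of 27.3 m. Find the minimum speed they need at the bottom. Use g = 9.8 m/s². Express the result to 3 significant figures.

At the top they are momentarily at rest, so all KE converts to PE: ½mv² = mgh
v = √(2gh) = √(2 × 9.8 × 27.3) = 23.13 m/s

v = 23.1 m/s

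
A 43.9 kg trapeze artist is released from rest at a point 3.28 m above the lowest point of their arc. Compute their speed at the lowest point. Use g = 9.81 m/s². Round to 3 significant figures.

By conservation of mechanical energy, mgh = ½mv²
v = √(2gh) = √(2 × 9.81 × 3.28) = √64.354 = 8.022 m/s

v = 8.02 m/s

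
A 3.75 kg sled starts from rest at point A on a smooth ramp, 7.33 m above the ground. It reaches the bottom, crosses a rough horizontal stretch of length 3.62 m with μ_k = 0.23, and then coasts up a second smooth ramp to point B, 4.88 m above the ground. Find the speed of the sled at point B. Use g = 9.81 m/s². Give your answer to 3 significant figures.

Energy at A: mgh₁ = (3.75)(9.81)(7.33) = 269.65 J
Friction loss: W_f = μ_k mg d = 30.63 J
At B: ½mv² + mgh₂ = mgh₁ − W_f
½mv² = 269.65 − 30.63 − 179.52 = 59.500 J
v = √(2 × 59.500/3.75) = 5.633 m/s

v = 5.63 m/s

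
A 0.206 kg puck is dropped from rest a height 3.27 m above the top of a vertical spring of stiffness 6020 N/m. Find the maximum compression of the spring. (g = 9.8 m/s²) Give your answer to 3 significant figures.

x = 0.0472 m

Let x be the compression. The total drop is H + x, and the puck is instantaneously at rest at max compression, so energy conservation gives:
mg(H + x) = ½kx²
½(6020)x² − (0.206)(9.8)x − (0.206)(9.8)(3.27) = 0
3010x² − 2.019x − 6.601 = 0
x = [2.019 + √(4.076 + 79482)]/(2 × 3010) = 0.04717 m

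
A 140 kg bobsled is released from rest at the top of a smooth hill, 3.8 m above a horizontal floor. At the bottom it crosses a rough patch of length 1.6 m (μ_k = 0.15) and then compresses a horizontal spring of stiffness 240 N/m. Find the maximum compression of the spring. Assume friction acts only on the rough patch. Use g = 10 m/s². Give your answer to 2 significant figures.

Initial energy: E₁ = mgh = (140)(10)(3.8) = 5320.0 J
Friction removes W_f = μ_k mg d = (0.15)(140)(10)(1.6) = 336.0 J
Energy reaching the spring: E = 5320.0 − 336.0 = 4984.0 J
At max compression ½kx² = E ⇒ x = √(2E/k) = √(2 × 4984.0/240) = 6.445 m

x = 6.4 m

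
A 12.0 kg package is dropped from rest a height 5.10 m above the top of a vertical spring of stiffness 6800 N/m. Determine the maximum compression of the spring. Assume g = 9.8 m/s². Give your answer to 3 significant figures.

Let x be the compression. The total drop is H + x, and the package is instantaneously at rest at max compression, so energy conservation gives:
mg(H + x) = ½kx²
½(6800)x² − (12.0)(9.8)x − (12.0)(9.8)(5.10) = 0
3400x² − 117.6x − 599.8 = 0
x = [117.6 + √(13830 + 8.1567e+06)]/(2 × 3400) = 0.4377 m

x = 0.438 m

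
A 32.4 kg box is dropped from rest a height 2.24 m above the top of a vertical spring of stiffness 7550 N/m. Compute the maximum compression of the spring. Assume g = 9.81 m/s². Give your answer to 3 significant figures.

Take the reference level at the top of the uncompressed spring. At max compression the box has fallen H + x and is momentarily at rest:
mg(H + x) = ½kx²
½(7550)x² − (32.4)(9.81)x − (32.4)(9.81)(2.24) = 0
3775x² − 317.8x − 712.0 = 0
x = [317.8 + √(101025 + 1.0751e+07)]/(2 × 3775) = 0.4784 m

x = 0.478 m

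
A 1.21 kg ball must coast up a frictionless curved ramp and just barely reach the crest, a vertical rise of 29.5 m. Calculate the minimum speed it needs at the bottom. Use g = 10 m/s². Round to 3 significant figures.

v = 24.3 m/s

At the top it is momentarily at rest, so all KE converts to PE: ½mv² = mgh
v = √(2gh) = √(2 × 10 × 29.5) = 24.29 m/s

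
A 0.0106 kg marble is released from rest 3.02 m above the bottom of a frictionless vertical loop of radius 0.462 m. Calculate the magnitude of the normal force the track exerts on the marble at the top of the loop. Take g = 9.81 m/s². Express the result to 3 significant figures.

Energy from release to top (height 2r): mgh = ½mv_top² + mg(2r)
v_top² = 2g(h − 2r) = 2(9.81)(3.02 − 0.9240) = 41.124 m²/s²
At the top, both N and weight point toward the centre: N + mg = mv_top²/r
N = m(v_top²/r − g) = 0.0106(41.124/0.462 − 9.81) = 0.8395 N

N = 0.840 N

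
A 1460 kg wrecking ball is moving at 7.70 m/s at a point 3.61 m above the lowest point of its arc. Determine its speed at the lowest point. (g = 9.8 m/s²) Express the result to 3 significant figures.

Equating total energy at the two states: ½mv₀² + mgh = ½mv²
The mass cancels from both sides.
v² = v₀² + 2gh = (7.70)² + 2(9.8)(3.61) = 130.05
v = √130.05 = 11.40 m/s

v = 11.4 m/s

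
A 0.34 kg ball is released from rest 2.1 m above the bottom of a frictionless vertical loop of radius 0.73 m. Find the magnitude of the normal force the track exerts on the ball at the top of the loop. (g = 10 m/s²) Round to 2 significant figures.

N = 2.6 N

Energy from release to top (height 2r): mgh = ½mv_top² + mg(2r)
v_top² = 2g(h − 2r) = 2(10)(2.1 − 1.460) = 12.800 m²/s²
At the top, both N and weight point toward the centre: N + mg = mv_top²/r
N = m(v_top²/r − g) = 0.34(12.800/0.73 − 10) = 2.562 N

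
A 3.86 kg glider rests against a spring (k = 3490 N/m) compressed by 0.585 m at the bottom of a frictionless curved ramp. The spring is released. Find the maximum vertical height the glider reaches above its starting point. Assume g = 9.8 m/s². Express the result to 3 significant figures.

h = 15.8 m

All spring PE becomes gravitational PE at the highest point: ½kx² = mgh
h = kx²/(2mg) = (3490)(0.585)²/(2 × 3.86 × 9.8) = 15.79 m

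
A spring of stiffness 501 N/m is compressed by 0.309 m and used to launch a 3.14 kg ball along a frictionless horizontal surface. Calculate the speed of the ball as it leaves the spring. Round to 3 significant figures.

v = 3.90 m/s

Conservation of energy: ½kx² = ½mv²
v = x√(k/m) = 0.309 × √(501/3.14) = 3.903 m/s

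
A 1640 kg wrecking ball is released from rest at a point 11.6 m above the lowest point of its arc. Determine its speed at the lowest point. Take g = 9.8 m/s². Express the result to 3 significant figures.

Mechanical energy is conserved (no friction): mgh = ½mv²
The mass cancels from both sides.
v = √(2gh) = √(2 × 9.8 × 11.6) = √227.36 = 15.08 m/s

v = 15.1 m/s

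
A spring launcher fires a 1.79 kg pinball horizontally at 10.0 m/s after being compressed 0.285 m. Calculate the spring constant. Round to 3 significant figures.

½kx² = ½mv²
k = mv²/x² = (1.79)(10.0)²/(0.285)² = 2204 N/m

k = 2200 N/m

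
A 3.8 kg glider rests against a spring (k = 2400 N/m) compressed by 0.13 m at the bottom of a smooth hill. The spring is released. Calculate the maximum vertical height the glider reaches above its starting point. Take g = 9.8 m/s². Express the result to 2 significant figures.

All spring PE becomes gravitational PE at the highest point: ½kx² = mgh
h = kx²/(2mg) = (2400)(0.13)²/(2 × 3.8 × 9.8) = 0.5446 m

h = 0.54 m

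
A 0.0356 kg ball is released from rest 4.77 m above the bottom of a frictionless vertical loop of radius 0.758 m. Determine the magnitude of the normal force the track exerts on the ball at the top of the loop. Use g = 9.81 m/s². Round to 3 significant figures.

Energy from release to top (height 2r): mgh = ½mv_top² + mg(2r)
v_top² = 2g(h − 2r) = 2(9.81)(4.77 − 1.516) = 63.843 m²/s²
At the top, both N and weight point toward the centre: N + mg = mv_top²/r
N = m(v_top²/r − g) = 0.0356(63.843/0.758 − 9.81) = 2.649 N

N = 2.65 N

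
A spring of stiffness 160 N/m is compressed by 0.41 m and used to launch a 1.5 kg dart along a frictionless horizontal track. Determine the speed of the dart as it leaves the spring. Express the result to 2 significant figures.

The dart leaves the spring when the spring is at natural length, so ½kx² = ½mv²
v = x√(k/m) = 0.41 × √(160/1.5) = 4.234 m/s

v = 4.2 m/s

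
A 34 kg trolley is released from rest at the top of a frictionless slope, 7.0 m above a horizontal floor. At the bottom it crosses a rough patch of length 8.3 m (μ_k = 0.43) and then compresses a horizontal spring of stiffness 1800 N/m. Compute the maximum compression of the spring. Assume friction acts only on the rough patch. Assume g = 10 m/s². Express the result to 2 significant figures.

Initial energy: E₁ = mgh = (34)(10)(7.0) = 2380.0 J
Friction removes W_f = μ_k mg d = (0.43)(34)(10)(8.3) = 1213 J
Energy reaching the spring: E = 2380.0 − 1213 = 1166.5 J
At max compression ½kx² = E ⇒ x = √(2E/k) = √(2 × 1166.5/1800) = 1.138 m

x = 1.1 m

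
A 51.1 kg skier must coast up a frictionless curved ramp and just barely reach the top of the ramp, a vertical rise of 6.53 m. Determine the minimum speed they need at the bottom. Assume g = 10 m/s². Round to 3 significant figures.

v = 11.4 m/s

At the top they are momentarily at rest, so all KE converts to PE: ½mv² = mgh
v = √(2gh) = √(2 × 10 × 6.53) = 11.43 m/s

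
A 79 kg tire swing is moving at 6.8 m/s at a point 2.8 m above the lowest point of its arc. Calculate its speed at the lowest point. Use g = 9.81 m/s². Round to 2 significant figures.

Mechanical energy is conserved (no friction): ½mv₀² + mgh = ½mv²
v² = v₀² + 2gh = (6.8)² + 2(9.81)(2.8) = 101.18
v = √101.18 = 10.06 m/s

v = 10 m/s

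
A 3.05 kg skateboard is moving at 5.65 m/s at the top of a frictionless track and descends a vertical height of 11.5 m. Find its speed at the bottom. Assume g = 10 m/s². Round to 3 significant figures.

v = 16.2 m/s

Equating total energy at the two states: ½mv₀² + mgh = ½mv²
v² = v₀² + 2gh = (5.65)² + 2(10)(11.5) = 261.92
v = √261.92 = 16.18 m/s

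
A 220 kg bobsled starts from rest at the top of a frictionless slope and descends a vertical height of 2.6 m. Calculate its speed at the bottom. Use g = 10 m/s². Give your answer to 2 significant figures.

v = 7.2 m/s

Equating total energy at the two states: mgh = ½mv²
v = √(2gh) = √(2 × 10 × 2.6) = √52.000 = 7.211 m/s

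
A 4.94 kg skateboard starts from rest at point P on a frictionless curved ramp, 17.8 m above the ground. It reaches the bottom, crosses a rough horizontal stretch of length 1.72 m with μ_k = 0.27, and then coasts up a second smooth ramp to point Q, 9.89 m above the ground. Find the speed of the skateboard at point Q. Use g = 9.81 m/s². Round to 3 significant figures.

Energy at P: mgh₁ = (4.94)(9.81)(17.8) = 862.61 J
Friction loss: W_f = μ_k mg d = 22.51 J
At Q: ½mv² + mgh₂ = mgh₁ − W_f
½mv² = 862.61 − 22.51 − 479.28 = 360.82 J
v = √(2 × 360.82/4.94) = 12.09 m/s

v = 12.1 m/s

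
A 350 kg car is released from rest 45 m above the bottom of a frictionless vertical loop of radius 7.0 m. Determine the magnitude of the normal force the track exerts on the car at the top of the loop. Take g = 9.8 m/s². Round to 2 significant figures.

N = 27000 N

Energy from release to top (height 2r): mgh = ½mv_top² + mg(2r)
v_top² = 2g(h − 2r) = 2(9.8)(45 − 14.00) = 607.60 m²/s²
At the top, both N and weight point toward the centre: N + mg = mv_top²/r
N = m(v_top²/r − g) = 350(607.60/7.0 − 9.8) = 26950 N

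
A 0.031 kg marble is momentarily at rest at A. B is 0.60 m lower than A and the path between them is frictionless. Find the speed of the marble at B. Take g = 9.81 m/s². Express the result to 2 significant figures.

v = 3.4 m/s

By conservation of mechanical energy, mgh = ½mv²
v = √(2gh) = √(2 × 9.81 × 0.60) = √11.772 = 3.431 m/s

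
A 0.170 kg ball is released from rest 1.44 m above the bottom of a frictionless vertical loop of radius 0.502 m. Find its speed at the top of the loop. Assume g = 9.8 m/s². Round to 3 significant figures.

v = 2.92 m/s

Energy conservation: mgh = ½mv_top² + mg(2r)
v_top² = 2g(h − 2r) = 2(9.8)(1.44 − 1.004) = 8.546
v_top = 2.923 m/s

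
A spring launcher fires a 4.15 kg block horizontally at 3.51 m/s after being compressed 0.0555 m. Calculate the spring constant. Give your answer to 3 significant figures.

k = 16600 N/m

½kx² = ½mv²
k = mv²/x² = (4.15)(3.51)²/(0.0555)² = 16599 N/m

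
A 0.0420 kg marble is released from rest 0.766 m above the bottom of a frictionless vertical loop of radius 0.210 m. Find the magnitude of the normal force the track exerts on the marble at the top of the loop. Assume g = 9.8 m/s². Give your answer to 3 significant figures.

N = 0.945 N

Energy from release to top (height 2r): mgh = ½mv_top² + mg(2r)
v_top² = 2g(h − 2r) = 2(9.8)(0.766 − 0.4200) = 6.7816 m²/s²
At the top, both N and weight point toward the centre: N + mg = mv_top²/r
N = m(v_top²/r − g) = 0.0420(6.7816/0.210 − 9.8) = 0.9447 N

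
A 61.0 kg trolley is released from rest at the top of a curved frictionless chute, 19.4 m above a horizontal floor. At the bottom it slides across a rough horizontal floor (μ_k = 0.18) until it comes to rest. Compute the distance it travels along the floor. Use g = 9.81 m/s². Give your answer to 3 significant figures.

d = 108 m

Energy bookkeeping (friction removes W_f = μ_k N d):
At rest all PE has been dissipated by friction: mgh = μ_k m g d
d = h/μ_k = 19.4/0.18 = 107.8 m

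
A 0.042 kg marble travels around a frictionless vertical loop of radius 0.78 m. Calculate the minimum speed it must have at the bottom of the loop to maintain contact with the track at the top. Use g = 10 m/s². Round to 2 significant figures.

At the top: mg = mv_top²/r ⇒ v_top² = gr = 7.800 m²/s²
Energy from bottom to top (height 2r): ½mv_bot² = ½mv_top² + mg(2r)
v_bot² = gr + 4gr = 5gr = 39.00
v_bot = √(5gr) = 6.245 m/s

v = 6.2 m/s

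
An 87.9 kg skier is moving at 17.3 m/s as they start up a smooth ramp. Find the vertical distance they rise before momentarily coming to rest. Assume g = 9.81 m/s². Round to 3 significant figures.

h = 15.3 m

Setting KE at the bottom equal to PE gained: ½mv² = mgh
h = v²/(2g) = 17.3²/(2 × 9.81) = 15.25 m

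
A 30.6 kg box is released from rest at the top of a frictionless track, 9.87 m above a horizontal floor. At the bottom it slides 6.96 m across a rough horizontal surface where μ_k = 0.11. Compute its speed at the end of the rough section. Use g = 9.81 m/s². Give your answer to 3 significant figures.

v = 13.4 m/s

Applying the work–energy principle:
mgh = ½mv² + μ_k m g d
W_f = μ_k mg d = (0.11)(30.6)(9.81)(6.96) = 229.8 J
½mv² = mgh − W_f = 2962.8 − 229.8 = 2733.0 J
v = √(2 × 2733.0/30.6) = 13.37 m/s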